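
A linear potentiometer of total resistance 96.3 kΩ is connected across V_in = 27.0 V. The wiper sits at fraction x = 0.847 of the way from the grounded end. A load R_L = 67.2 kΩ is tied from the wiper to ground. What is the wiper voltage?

V_out ≈ 19.3 V

Split the track: R_lower = x·R_p = 81.57 kΩ, R_upper = (1−x)·R_p = 14.73 kΩ.
R_L loads the lower segment: effective lower R = 36.84 kΩ.
Then V_out = V_in · 36.84/(14.73 + 36.84) = 19.29 V.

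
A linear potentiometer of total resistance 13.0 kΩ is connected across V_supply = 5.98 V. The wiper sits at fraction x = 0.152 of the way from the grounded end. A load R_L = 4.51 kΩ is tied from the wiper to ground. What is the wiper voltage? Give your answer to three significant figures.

Lower segment x·R_p = 1.976 kΩ; upper segment (1−x)·R_p = 11.02 kΩ.
R_L loads the lower segment: effective lower R = 1.374 kΩ.
V_out = 5.98 × 1.374/(11.02 + 1.374) = 0.6627 V.
(Unloaded: V_out = x·V_supply = 0.909 V.)

V_out ≈ 0.663 V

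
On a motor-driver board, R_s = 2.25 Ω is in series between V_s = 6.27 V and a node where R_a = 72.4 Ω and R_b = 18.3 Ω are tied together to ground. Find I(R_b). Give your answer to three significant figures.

Combine the parallel branches: R_p = (1/72.4 + 1/18.3)⁻¹ = 14.61 Ω.
V_A = 6.27 × 14.61/16.86 = 5.433 V.
Branch current I = V_A/R_b = 5.433/18.3 = 0.2969 A.

I ≈ 0.297 A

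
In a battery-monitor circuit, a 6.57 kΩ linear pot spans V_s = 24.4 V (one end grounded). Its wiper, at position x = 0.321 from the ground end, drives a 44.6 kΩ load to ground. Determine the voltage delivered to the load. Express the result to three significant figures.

Split the track: R_lower = x·R_p = 2.109 kΩ, R_upper = (1−x)·R_p = 4.461 kΩ.
Lower segment in parallel with the load: 2.109 ‖ 44.6 = 2.014 kΩ.
Loaded-divider output: V_out = 24.4 × 0.3110 = 7.589 V.

V_out ≈ 7.59 V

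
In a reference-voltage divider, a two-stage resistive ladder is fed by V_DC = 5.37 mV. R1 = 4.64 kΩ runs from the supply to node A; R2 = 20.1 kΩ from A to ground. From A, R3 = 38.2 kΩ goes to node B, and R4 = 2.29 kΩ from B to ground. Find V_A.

Node A sees R2 in parallel with the series input of stage 2, R3 + R4 = 40.49 kΩ.
Effective lower resistance at A: R2 ‖ 40.49 = 13.43 kΩ.
First divider: V_A = V_DC · 13.43/(4.64 + 13.43) = 3.991 mV.

V_A ≈ 3.99 mV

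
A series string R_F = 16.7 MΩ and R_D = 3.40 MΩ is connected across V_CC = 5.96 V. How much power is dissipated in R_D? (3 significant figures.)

P ≈ 0.299 µW

Series current I = V_CC/ΣR = 5.96/20.10 = 0.2965 µA.
V(R_D) = I·R = 1.008 V; P = V·I = 1.008 × 0.2965 = 0.2989 µW.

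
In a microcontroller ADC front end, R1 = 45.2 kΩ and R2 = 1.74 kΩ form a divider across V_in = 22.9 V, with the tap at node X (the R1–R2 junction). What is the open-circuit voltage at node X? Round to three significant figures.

V_th is the unloaded tap voltage: V_in · R2/(R1+R2) = 22.9 × 0.03707 = 0.8489 V.

V_th ≈ 0.849 V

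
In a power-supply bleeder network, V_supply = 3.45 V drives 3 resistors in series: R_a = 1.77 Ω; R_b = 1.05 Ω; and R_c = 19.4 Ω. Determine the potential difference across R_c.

Series total: ΣR = 1.77 + 1.05 + 19.4 = 22.22 Ω.
V = V_supply · R/ΣR = 3.45 × 0.8731 = 3.012 V.

V ≈ 3.01 V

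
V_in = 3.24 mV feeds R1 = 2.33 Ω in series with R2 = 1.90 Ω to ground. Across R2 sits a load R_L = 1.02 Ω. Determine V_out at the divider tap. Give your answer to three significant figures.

V_out ≈ 0.718 mV

R2 ‖ R_L = (1.90 × 1.02)/(1.90 + 1.02) = 0.6637 Ω.
Now apply the divider: V_out = 3.24 × 0.2217 = 0.7183 mV.
(Unloaded it would be 1.46 mV; the load pulls it down.)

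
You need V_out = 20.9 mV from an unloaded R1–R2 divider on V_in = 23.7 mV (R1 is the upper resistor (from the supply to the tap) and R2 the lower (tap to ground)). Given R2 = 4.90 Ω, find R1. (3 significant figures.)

Required fraction k = V_out/V_in = 0.8819.
So R1 = R2 · (V_in/V_out − 1) = 4.90 × (23.7/20.9 − 1) = 4.90 × 0.1340 = 0.6565 Ω.

R1 ≈ 0.656 Ω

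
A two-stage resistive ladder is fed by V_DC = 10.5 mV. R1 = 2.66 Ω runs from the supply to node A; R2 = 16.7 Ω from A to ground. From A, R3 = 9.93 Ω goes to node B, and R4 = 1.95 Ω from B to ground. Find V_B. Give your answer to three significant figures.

V_B ≈ 1.25 mV

Node A sees R2 in parallel with the series input of stage 2, R3 + R4 = 11.88 Ω.
Effective lower resistance at A: R2 ‖ 11.88 = 6.942 Ω.
First divider: V_A = V_DC · 6.942/(2.66 + 6.942) = 7.591 mV.
Stage 2 is unloaded, so V_B = V_A · R4/(R3+R4) = 7.591 × 1.95/11.88 = 1.246 mV.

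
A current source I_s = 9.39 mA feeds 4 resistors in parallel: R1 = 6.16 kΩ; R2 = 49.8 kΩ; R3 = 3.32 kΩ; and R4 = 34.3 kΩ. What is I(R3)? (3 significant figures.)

I ≈ 5.52 mA

Conductances: ΣG = 1/6.16 + 1/49.8 + 1/3.32 + 1/34.3 = 0.5128 (1/kΩ).
Current divider: I(R3) = I_s · G_k/ΣG = 9.39 × (0.3012/0.5128) = 9.39 × 0.5874 = 5.516 mA.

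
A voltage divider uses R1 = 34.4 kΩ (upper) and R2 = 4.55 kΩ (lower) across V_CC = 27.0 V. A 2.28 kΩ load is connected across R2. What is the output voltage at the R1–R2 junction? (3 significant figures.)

V_out ≈ 1.14 V

First combine the lower leg with the load: R2 ‖ R_L = 1.519 kΩ.
Voltage divider with the loaded lower leg: V_out = 27.0 × 1.519/(34.4 + 1.519) = 27.0 × 0.04229 = 1.142 V.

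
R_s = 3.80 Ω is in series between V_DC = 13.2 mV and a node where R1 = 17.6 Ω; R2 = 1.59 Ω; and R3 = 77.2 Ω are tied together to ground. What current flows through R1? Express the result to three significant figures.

I ≈ 0.205 mA

Equivalent of the parallel group: R_p = 1.431 Ω.
V_A = 13.2 × 1.431/5.231 = 3.611 mV.
I(R1) = V_A / R1 = 3.611/17.6 = 0.2052 mA.
(Check via current divider: I_total = 2.523 mA; share G_k/ΣG = 0.08132 → same result.)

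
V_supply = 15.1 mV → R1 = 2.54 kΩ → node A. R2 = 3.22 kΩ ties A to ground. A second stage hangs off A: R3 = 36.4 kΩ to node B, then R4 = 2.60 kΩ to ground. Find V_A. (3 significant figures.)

V_A ≈ 8.14 mV

Looking into the second stage from A: R3 + R4 = 39.00 kΩ appears in parallel with R2.
R2 ‖ (R3+R4) = 2.974 kΩ.
So V_A = 15.1 × 0.5394 = 8.145 mV.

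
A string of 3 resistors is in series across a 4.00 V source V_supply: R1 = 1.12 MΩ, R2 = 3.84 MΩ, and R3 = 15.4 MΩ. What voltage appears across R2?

Series total: ΣR = 1.12 + 3.84 + 15.4 = 20.36 MΩ.
By the voltage-divider rule, V = 4.00 × 3.840/20.36 = 0.7544 V.

V ≈ 0.754 V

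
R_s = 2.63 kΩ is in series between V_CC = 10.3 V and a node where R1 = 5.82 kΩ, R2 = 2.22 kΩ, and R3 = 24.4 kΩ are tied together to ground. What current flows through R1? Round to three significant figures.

I ≈ 0.645 mA

Combine the parallel branches: R_p = (1/5.82 + 1/2.22 + 1/24.4)⁻¹ = 1.508 kΩ.
V_A = 10.3 × 1.508/4.138 = 3.753 V.
Branch current I = V_A/R1 = 3.753/5.82 = 0.6449 mA.
(Equivalently: I_total = 2.489 mA, then current-divider fraction G_k/ΣG = 0.2591.)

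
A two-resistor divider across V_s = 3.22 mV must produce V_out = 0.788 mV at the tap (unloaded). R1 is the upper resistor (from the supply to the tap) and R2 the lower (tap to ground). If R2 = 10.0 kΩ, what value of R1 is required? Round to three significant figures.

R1 ≈ 30.9 kΩ

Required fraction k = V_out/V_s = 0.2447.
So R1 = R2 · (V_s/V_out − 1) = 10.0 × (3.22/0.788 − 1) = 10.0 × 3.086 = 30.86 kΩ.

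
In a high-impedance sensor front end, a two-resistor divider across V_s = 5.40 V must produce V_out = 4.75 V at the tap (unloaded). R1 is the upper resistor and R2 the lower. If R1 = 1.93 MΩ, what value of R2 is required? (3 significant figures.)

R2 ≈ 14.1 MΩ

V_out/V_s = R2/(R1+R2) = 0.8796.
R2 = R1 · 0.8796/(1 − 0.8796) = 14.10 MΩ.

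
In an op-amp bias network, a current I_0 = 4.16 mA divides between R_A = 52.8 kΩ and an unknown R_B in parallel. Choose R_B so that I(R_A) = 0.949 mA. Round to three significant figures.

In a two-way split, I_A/I_0 = R_B/(R_A + R_B).
0.949/4.16 = R_B/(R_A + R_B) → R_B = R_A · (0.2281)/(1 − 0.2281) = 52.8 × 0.2955 = 15.60 kΩ.

R_B ≈ 15.6 kΩ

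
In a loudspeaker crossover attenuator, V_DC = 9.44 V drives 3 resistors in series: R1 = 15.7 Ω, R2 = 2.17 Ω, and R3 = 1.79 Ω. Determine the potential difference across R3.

ΣR = 15.7 + 2.17 + 1.79 = 19.66 Ω.
By the voltage-divider rule, V = 9.44 × 1.790/19.66 = 0.8595 V.

V ≈ 0.859 V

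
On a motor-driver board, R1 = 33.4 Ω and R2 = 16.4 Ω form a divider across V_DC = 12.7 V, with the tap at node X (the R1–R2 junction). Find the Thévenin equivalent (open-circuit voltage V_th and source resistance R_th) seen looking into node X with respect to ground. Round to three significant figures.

Open-circuit (no load on X): V_th = V_DC · R2/(R1 + R2) = 12.7 × 16.4/(33.40 + 16.4) = 4.182 V.
Looking into X with the source shorted: R_th = R1·R2/(R1+R2) = 33.40 × 16.4/49.80 = 11.00 Ω.

V_th ≈ 4.18 V, R_th ≈ 11.0 Ω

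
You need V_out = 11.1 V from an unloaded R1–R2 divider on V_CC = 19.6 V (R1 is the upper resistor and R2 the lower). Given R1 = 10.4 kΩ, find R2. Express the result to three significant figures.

V_out/V_CC = R2/(R1+R2) = 0.5663.
R2 = R1 · 0.5663/(1 − 0.5663) = 13.58 kΩ.

R2 ≈ 13.6 kΩ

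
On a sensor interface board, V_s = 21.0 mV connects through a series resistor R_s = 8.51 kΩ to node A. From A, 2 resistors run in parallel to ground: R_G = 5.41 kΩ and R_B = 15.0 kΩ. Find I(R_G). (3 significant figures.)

Parallel bank: R_p = 1/(1/5.41 + 1/15.0) = 3.976 kΩ.
V_A by voltage divider: V_A = 21.0 × 3.976/(8.51 + 3.976) = 6.687 mV.
I(R_G) = V_A / R_G = 6.687/5.41 = 1.236 µA.

I ≈ 1.24 µA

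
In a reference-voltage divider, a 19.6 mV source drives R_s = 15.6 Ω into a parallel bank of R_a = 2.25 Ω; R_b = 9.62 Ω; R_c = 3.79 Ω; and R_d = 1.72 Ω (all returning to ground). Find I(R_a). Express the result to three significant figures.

I ≈ 0.383 mA

Equivalent of the parallel group: R_p = 0.7175 Ω.
V_A = 19.6 × 0.7175/16.32 = 0.8619 mV.
Branch current I = V_A/R_a = 0.8619/2.25 = 0.3831 mA.
(Equivalently: I_total = 1.201 mA, then current-divider fraction G_k/ΣG = 0.3189.)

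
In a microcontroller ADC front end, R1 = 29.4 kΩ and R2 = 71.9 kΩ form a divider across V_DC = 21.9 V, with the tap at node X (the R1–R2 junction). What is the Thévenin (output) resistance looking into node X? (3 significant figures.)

R_th ≈ 20.9 kΩ

Looking into X with the source shorted: R_th = R1·R2/(R1+R2) = 29.40 × 71.9/101.3 = 20.87 kΩ.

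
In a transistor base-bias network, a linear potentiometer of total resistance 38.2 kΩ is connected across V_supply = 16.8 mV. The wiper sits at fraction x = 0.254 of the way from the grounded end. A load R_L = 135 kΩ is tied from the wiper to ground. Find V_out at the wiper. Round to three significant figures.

Split the track: R_lower = x·R_p = 9.703 kΩ, R_upper = (1−x)·R_p = 28.50 kΩ.
(x·R_p) ‖ R_L = 9.052 kΩ.
Loaded-divider output: V_out = 16.8 × 0.2411 = 4.050 mV.

V_out ≈ 4.05 mV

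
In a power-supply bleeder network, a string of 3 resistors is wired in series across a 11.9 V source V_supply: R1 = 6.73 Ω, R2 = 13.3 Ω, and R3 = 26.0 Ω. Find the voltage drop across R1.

V ≈ 1.74 V

ΣR = 6.73 + 13.3 + 26.0 = 46.03 Ω.
V = V_supply · R/ΣR = 11.9 × 0.1462 = 1.740 V.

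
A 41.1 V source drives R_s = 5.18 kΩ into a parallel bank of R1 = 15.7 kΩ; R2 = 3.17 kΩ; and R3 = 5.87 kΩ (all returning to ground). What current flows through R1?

Equivalent of the parallel group: R_p = 1.820 kΩ.
Node voltage V_A = V_CC · R_p/(R_s + R_p) = 41.1 × 0.2600 = 10.69 V.
Branch current I = V_A/R1 = 10.69/15.7 = 0.6806 mA.

I ≈ 0.681 mA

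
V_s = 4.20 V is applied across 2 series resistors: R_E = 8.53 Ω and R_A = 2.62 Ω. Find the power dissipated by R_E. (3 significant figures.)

Series current I = V_s/ΣR = 4.20/11.15 = 0.3767 A.
P = I²R = 0.1419 × 8.53 = 1.210 W.

P ≈ 1.21 W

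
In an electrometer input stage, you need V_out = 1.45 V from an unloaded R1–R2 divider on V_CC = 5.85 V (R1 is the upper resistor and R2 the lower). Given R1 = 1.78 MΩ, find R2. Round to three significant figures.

V_out/V_CC = R2/(R1+R2) = 0.2479.
Rearranging, R2 = R1·k/(1−k) = 1.78 × 0.3295 = 0.5866 MΩ.

R2 ≈ 0.587 MΩ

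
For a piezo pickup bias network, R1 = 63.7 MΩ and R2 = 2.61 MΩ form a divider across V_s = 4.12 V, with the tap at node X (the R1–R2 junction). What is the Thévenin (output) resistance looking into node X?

R_th ≈ 2.51 MΩ

With V_s suppressed (replaced by a short), R_th = R1 ‖ R2 = (63.70 × 2.61)/(63.70 + 2.61) = 2.507 MΩ.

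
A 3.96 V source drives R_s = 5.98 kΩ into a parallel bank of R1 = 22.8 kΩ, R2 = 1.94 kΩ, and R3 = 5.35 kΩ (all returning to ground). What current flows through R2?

Combine the parallel branches: R_p = (1/22.8 + 1/1.94 + 1/5.35)⁻¹ = 1.340 kΩ.
V_A by voltage divider: V_A = 3.96 × 1.340/(5.98 + 1.340) = 0.7249 V.
Branch current I = V_A/R2 = 0.7249/1.94 = 0.3737 mA.

I ≈ 0.374 mA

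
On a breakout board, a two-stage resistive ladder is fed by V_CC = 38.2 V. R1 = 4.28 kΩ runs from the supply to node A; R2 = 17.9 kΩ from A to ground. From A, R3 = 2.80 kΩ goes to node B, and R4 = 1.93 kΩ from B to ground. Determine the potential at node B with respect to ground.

Node A sees R2 in parallel with the series input of stage 2, R3 + R4 = 4.730 kΩ.
R2 ‖ (R3+R4) = 3.741 kΩ.
So V_A = 38.2 × 0.4664 = 17.82 V.
Stage 2 is unloaded, so V_B = V_A · R4/(R3+R4) = 17.82 × 1.93/4.730 = 7.270 V.

V_B ≈ 7.27 V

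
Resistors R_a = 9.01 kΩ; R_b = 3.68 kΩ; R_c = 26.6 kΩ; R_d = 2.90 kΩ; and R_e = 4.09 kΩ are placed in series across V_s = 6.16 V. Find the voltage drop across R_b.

Series total: ΣR = 9.01 + 3.68 + 26.6 + 2.90 + 4.09 = 46.28 kΩ.
Voltage divider: V = V_s · (3.680 / 46.28) = 6.16 × 0.07952 = 0.4898 V.

V ≈ 0.490 V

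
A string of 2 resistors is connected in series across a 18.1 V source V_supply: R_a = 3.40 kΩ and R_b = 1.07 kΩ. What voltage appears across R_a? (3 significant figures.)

V ≈ 13.8 V

Series total: ΣR = 3.40 + 1.07 = 4.470 kΩ.
V = V_supply · R/ΣR = 18.1 × 0.7606 = 13.77 V.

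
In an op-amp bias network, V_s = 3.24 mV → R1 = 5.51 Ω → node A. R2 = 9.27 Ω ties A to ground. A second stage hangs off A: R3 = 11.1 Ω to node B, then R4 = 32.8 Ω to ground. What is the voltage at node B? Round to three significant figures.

V_B ≈ 1.41 mV

Looking into the second stage from A: R3 + R4 = 43.90 Ω appears in parallel with R2.
R2 ‖ (R3+R4) = 7.654 Ω.
V_A = 3.24 × 7.654/(5.51 + 7.654) = 1.884 mV.
Stage 2 is unloaded, so V_B = V_A · R4/(R3+R4) = 1.884 × 32.8/43.90 = 1.408 mV.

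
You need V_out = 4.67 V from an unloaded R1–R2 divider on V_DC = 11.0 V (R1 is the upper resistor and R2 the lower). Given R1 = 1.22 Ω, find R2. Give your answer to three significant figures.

R2 ≈ 0.900 Ω

V_out/V_DC = R2/(R1+R2) = 0.4245.
R2 = R1 · 0.4245/(1 − 0.4245) = 0.9001 Ω.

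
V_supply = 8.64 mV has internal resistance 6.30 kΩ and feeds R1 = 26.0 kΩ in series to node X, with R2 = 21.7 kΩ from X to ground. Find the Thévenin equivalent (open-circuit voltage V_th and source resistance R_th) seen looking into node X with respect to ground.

V_th ≈ 3.47 mV, R_th ≈ 13.0 kΩ

R1' = 6.30 + 26.0 = 32.30 kΩ (source resistance + R1).
Open-circuit (no load on X): V_th = V_supply · R2/(R1' + R2) = 8.64 × 21.7/(32.30 + 21.7) = 3.472 mV.
Looking into X with the source shorted: R_th = R1'·R2/(R1'+R2) = 32.30 × 21.7/54.00 = 12.98 kΩ.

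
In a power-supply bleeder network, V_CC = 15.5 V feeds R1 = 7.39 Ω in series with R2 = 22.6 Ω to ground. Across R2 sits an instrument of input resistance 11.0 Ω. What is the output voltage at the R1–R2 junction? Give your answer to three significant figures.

V_out ≈ 7.75 V

The load sits in parallel with R2, giving an effective lower resistance R2' = R2·R_L/(R2+R_L) = 7.399 Ω.
Voltage divider with the loaded lower leg: V_out = 15.5 × 7.399/(7.39 + 7.399) = 15.5 × 0.5003 = 7.755 V.
(Unloaded it would be 11.7 V; the load pulls it down.)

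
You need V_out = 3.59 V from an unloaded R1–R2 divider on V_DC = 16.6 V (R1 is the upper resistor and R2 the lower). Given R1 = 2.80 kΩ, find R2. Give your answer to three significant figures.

R2 ≈ 0.773 kΩ

The divider ratio is R2/(R1+R2) = 3.59/16.6 = 0.2163.
Rearranging, R2 = R1·k/(1−k) = 2.80 × 0.2759 = 0.7726 kΩ.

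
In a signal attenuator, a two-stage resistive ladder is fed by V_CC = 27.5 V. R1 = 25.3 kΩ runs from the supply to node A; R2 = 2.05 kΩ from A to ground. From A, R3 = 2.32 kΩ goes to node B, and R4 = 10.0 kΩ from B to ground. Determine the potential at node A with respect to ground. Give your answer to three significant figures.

The second stage (R3 + R4 = 12.32 kΩ) loads node A in parallel with R2.
Effective lower resistance at A: R2 ‖ 12.32 = 1.758 kΩ.
V_A = 27.5 × 1.758/(25.3 + 1.758) = 1.786 V.

V_A ≈ 1.79 V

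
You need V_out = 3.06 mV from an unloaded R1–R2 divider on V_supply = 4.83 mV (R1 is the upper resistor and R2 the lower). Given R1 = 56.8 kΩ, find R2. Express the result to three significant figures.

V_out/V_supply = R2/(R1+R2) = 0.6335.
So R2 = R1 · V_out/(V_supply − V_out) = 56.8 × 3.06/(4.83 − 3.06) = 56.8 × 1.729 = 98.20 kΩ.

R2 ≈ 98.2 kΩ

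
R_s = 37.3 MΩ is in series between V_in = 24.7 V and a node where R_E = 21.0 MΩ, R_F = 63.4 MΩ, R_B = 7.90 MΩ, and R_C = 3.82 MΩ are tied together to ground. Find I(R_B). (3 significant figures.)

I ≈ 0.175 µA

Parallel bank: R_p = 1/(1/21.0 + 1/63.4 + 1/7.90 + 1/3.82) = 2.214 MΩ.
Node voltage V_A = V_in · R_p/(R_s + R_p) = 24.7 × 0.05602 = 1.384 V.
I(R_B) = V_A / R_B = 1.384/7.90 = 0.1752 µA.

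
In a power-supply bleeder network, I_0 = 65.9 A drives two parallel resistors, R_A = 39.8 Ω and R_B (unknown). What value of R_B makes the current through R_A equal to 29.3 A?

R_B ≈ 31.9 Ω

The fraction through R_A equals R_B/(R_A+R_B).
29.3/65.9 = R_B/(R_A + R_B) → R_B = R_A · (0.4446)/(1 − 0.4446) = 39.8 × 0.8005 = 31.86 Ω.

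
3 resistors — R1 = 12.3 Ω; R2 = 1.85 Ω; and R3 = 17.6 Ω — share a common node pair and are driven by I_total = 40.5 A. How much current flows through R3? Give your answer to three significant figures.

Conductances: ΣG = 1/12.3 + 1/1.85 + 1/17.6 = 0.6787 (1/Ω).
R3 takes the fraction G_k/ΣG = 0.05682/0.6787 = 0.08372, so I = 40.5 × 0.08372 = 3.391 A.

I ≈ 3.39 A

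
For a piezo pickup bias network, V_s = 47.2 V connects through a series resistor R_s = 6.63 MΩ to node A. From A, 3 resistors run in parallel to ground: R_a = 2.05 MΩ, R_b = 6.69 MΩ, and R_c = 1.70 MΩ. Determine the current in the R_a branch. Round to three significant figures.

Equivalent of the parallel group: R_p = 0.8160 MΩ.
Node voltage V_A = V_s · R_p/(R_s + R_p) = 47.2 × 0.1096 = 5.173 V.
I(R_a) = V_A / R_a = 5.173/2.05 = 2.523 µA.

I ≈ 2.52 µA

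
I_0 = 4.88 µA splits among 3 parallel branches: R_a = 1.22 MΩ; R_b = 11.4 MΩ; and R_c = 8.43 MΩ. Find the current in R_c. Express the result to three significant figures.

I ≈ 0.564 µA

Conductances: ΣG = 1/1.22 + 1/11.4 + 1/8.43 = 1.026 (1/MΩ).
Current divider: I(R_c) = I_0 · G_k/ΣG = 4.88 × (0.1186/1.026) = 4.88 × 0.1156 = 0.5642 µA.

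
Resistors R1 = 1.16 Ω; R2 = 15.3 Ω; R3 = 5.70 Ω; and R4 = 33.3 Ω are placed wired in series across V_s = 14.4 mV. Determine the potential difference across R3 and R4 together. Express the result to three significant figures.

Series total: ΣR = 1.16 + 15.3 + 5.70 + 33.3 = 55.46 Ω.
R_{R3..R4} = 5.70 + 33.3 = 39.00 Ω.
V = V_s · R/ΣR = 14.4 × 0.7032 = 10.13 mV.

V ≈ 10.1 mV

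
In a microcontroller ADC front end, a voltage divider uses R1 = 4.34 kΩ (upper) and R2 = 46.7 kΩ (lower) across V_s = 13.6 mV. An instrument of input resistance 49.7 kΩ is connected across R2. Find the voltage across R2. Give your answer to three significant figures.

First combine the lower leg with the load: R2 ‖ R_L = 24.08 kΩ.
Then V_out = V_s · R2'/(R1 + R2') = 13.6 × 24.08/28.42 = 11.52 mV.

V_out ≈ 11.5 mV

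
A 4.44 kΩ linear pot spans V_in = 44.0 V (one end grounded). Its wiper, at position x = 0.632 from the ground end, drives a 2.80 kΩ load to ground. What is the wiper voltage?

V_out ≈ 20.3 V

The pot divides into 1.634 kΩ above the wiper and 2.806 kΩ below.
Lower segment in parallel with the load: 2.806 ‖ 2.80 = 1.402 kΩ.
Loaded-divider output: V_out = 44.0 × 0.4617 = 20.32 V.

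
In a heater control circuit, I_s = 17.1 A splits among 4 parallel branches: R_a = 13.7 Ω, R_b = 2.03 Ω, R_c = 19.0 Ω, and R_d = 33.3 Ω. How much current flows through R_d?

Conductances: ΣG = 1/13.7 + 1/2.03 + 1/19.0 + 1/33.3 = 0.6483 (1/Ω).
Current divider: I(R_d) = I_s · G_k/ΣG = 17.1 × (0.03003/0.6483) = 17.1 × 0.04632 = 0.7921 A.

I ≈ 0.792 A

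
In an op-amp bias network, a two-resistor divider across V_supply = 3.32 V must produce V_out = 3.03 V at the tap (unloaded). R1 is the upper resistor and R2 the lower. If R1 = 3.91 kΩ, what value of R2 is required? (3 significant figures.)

R2 ≈ 40.9 kΩ

V_out/V_supply = R2/(R1+R2) = 0.9127.
So R2 = R1 · V_out/(V_supply − V_out) = 3.91 × 3.03/(3.32 − 3.03) = 3.91 × 10.45 = 40.85 kΩ.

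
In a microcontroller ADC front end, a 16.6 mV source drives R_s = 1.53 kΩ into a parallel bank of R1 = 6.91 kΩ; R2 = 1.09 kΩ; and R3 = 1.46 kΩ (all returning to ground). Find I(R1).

Parallel bank: R_p = 1/(1/6.91 + 1/1.09 + 1/1.46) = 0.5724 kΩ.
Node voltage V_A = V_in · R_p/(R_s + R_p) = 16.6 × 0.2723 = 4.519 mV.
I(R1) = V_A / R1 = 4.519/6.91 = 0.6540 µA.
(Check via current divider: I_total = 7.896 µA; share G_k/ΣG = 0.08283 → same result.)

I ≈ 0.654 µA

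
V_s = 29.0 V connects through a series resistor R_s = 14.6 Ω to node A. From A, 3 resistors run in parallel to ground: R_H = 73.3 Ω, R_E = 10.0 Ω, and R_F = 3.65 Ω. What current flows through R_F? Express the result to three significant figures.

Equivalent of the parallel group: R_p = 2.580 Ω.
V_A = 29.0 × 2.580/17.18 = 4.355 V.
Branch current I = V_A/R_F = 4.355/3.65 = 1.193 A.

I ≈ 1.19 A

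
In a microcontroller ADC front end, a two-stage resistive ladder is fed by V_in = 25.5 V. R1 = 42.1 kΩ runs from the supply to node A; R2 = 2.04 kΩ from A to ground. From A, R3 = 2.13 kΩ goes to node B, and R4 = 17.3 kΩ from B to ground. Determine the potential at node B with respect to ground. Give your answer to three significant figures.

Node A sees R2 in parallel with the series input of stage 2, R3 + R4 = 19.43 kΩ.
Effective lower resistance at A: R2 ‖ 19.43 = 1.846 kΩ.
V_A = 25.5 × 1.846/(42.1 + 1.846) = 1.071 V.
Then the unloaded second divider: V_B = V_A × R4/(R3+R4) = 1.071 × 0.8904 = 0.9538 V.

V_B ≈ 0.954 V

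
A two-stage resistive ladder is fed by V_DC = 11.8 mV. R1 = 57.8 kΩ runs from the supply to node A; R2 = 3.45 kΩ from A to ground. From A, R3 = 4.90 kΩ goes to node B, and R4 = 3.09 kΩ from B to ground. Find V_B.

V_B ≈ 0.183 mV

Node A sees R2 in parallel with the series input of stage 2, R3 + R4 = 7.990 kΩ.
R2 ‖ (R3+R4) = 2.410 kΩ.
So V_A = 11.8 × 0.04002 = 0.4722 mV.
V_B = V_A × 0.3867 = 0.1826 mV.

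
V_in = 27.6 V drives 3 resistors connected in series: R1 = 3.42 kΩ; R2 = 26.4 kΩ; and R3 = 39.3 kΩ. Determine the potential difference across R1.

Series total: ΣR = 3.42 + 26.4 + 39.3 = 69.12 kΩ.
V = V_in · R/ΣR = 27.6 × 0.04948 = 1.366 V.

V ≈ 1.37 V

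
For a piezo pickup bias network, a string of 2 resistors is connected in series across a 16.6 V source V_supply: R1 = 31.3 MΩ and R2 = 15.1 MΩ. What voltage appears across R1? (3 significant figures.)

V ≈ 11.2 V

ΣR = 31.3 + 15.1 = 46.40 MΩ.
V = V_supply · R/ΣR = 16.6 × 0.6746 = 11.20 V.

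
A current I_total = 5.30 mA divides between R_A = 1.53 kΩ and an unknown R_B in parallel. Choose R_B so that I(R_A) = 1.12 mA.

R_B ≈ 0.410 kΩ

The fraction through R_A equals R_B/(R_A+R_B).
With f = 0.2113, R_B = R_A · f/(1−f) = 1.53 × 0.2679 = 0.4100 kΩ.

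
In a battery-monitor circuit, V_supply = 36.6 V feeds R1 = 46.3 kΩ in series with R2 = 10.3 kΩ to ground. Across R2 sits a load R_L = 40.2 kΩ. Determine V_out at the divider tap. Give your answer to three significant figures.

R2 ‖ R_L = (10.3 × 40.2)/(10.3 + 40.2) = 8.199 kΩ.
Voltage divider with the loaded lower leg: V_out = 36.6 × 8.199/(46.3 + 8.199) = 36.6 × 0.1504 = 5.506 V.

V_out ≈ 5.51 V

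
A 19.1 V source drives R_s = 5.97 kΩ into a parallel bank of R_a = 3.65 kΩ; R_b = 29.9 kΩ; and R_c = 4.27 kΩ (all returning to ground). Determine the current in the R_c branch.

Parallel bank: R_p = 1/(1/3.65 + 1/29.9 + 1/4.27) = 1.846 kΩ.
V_A = 19.1 × 1.846/7.816 = 4.512 V.
I(R_c) = V_A / R_c = 4.512/4.27 = 1.057 mA.
(Equivalently: I_total = 2.444 mA, then current-divider fraction G_k/ΣG = 0.4324.)

I ≈ 1.06 mA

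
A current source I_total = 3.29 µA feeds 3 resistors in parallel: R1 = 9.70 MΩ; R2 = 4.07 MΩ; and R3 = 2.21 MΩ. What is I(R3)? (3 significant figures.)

I ≈ 1.86 µA

ΣG = 1/9.70 + 1/4.07 + 1/2.21 = 0.8013.
By the current-divider rule, I = I_total · G_k/ΣG = 3.29 × 0.5647 = 1.858 µA.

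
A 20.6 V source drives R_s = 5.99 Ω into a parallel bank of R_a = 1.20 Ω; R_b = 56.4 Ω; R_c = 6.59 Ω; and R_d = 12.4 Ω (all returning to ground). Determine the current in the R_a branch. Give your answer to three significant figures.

I ≈ 2.29 A

Combine the parallel branches: R_p = (1/1.20 + 1/56.4 + 1/6.59 + 1/12.4)⁻¹ = 0.9230 Ω.
Node voltage V_A = V_s · R_p/(R_s + R_p) = 20.6 × 0.1335 = 2.750 V.
Branch current I = V_A/R_a = 2.750/1.20 = 2.292 A.
(Check via current divider: I_total = 2.980 A; share G_k/ΣG = 0.7691 → same result.)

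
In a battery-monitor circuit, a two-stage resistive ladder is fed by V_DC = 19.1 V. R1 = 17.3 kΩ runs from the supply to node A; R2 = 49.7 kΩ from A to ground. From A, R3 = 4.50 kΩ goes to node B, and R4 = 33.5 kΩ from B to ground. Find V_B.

V_B ≈ 9.34 V

Looking into the second stage from A: R3 + R4 = 38.00 kΩ appears in parallel with R2.
R2 ‖ (R3+R4) = 21.53 kΩ.
First divider: V_A = V_DC · 21.53/(17.3 + 21.53) = 10.59 V.
V_B = V_A × 0.8816 = 9.337 V.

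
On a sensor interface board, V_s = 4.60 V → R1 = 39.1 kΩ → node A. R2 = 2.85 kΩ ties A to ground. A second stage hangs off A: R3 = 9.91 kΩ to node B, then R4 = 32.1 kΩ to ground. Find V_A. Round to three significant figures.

The second stage (R3 + R4 = 42.01 kΩ) loads node A in parallel with R2.
Effective lower resistance at A: R2 ‖ 42.01 = 2.669 kΩ.
First divider: V_A = V_s · 2.669/(39.1 + 2.669) = 0.2939 V.

V_A ≈ 0.294 V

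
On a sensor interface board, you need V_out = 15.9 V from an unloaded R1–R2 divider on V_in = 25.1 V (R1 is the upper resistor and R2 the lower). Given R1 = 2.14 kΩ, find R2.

Required fraction k = V_out/V_in = 0.6335.
R2 = R1 · 0.6335/(1 − 0.6335) = 3.698 kΩ.

R2 ≈ 3.70 kΩ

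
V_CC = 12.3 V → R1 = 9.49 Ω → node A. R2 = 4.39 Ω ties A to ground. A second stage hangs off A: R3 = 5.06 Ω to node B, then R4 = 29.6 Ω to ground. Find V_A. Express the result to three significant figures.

The second stage (R3 + R4 = 34.66 Ω) loads node A in parallel with R2.
Effective lower resistance at A: R2 ‖ 34.66 = 3.896 Ω.
So V_A = 12.3 × 0.2911 = 3.580 V.

V_A ≈ 3.58 V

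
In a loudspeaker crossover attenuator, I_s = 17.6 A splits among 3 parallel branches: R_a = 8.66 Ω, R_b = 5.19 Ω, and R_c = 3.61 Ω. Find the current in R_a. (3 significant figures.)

Conductances: ΣG = 1/8.66 + 1/5.19 + 1/3.61 = 0.5852 (1/Ω).
R_a takes the fraction G_k/ΣG = 0.1155/0.5852 = 0.1973, so I = 17.6 × 0.1973 = 3.473 A.

I ≈ 3.47 A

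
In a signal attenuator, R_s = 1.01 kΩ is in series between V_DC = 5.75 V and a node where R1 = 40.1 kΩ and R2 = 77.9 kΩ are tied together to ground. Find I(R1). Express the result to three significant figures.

I ≈ 0.138 mA

Combine the parallel branches: R_p = (1/40.1 + 1/77.9)⁻¹ = 26.47 kΩ.
V_A by voltage divider: V_A = 5.75 × 26.47/(1.01 + 26.47) = 5.539 V.
I(R1) = V_A / R1 = 5.539/40.1 = 0.1381 mA.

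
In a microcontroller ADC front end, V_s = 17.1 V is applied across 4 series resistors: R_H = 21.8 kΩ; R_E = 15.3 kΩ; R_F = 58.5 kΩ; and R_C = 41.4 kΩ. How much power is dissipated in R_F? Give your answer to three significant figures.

The common current is I = 17.1/137.0 = 0.1248 mA.
P(R_F) = I²·R_F = (0.1248)² × 58.5 = 0.9114 mW.

P ≈ 0.911 mW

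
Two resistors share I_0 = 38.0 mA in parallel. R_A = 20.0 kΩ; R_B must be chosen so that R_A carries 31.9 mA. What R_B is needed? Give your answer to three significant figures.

R_B ≈ 105 kΩ

In a two-way split, I_A/I_0 = R_B/(R_A + R_B).
31.9/38.0 = R_B/(R_A + R_B) → R_B = R_A · (0.8395)/(1 − 0.8395) = 20.0 × 5.230 = 104.6 kΩ.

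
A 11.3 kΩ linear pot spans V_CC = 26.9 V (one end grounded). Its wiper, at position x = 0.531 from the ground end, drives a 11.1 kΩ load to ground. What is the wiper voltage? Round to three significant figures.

The pot divides into 5.300 kΩ above the wiper and 6.000 kΩ below.
Lower segment in parallel with the load: 6.000 ‖ 11.1 = 3.895 kΩ.
Loaded-divider output: V_out = 26.9 × 0.4236 = 11.39 V.
(Unloaded: V_out = x·V_CC = 14.3 V.)

V_out ≈ 11.4 V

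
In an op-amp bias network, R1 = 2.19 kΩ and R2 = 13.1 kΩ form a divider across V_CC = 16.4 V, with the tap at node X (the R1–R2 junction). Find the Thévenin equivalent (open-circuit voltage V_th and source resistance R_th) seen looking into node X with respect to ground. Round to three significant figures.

V_th is the unloaded tap voltage: V_CC · R2/(R1+R2) = 16.4 × 0.8568 = 14.05 V.
Zeroing V_CC shorts the top of R1 to ground, so R_th = R1 ‖ R2 = 1.876 kΩ.

V_th ≈ 14.1 V, R_th ≈ 1.88 kΩ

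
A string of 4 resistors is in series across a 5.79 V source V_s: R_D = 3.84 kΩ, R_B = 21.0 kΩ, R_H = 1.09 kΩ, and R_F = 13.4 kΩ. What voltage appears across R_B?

V ≈ 3.09 V

ΣR = 3.84 + 21.0 + 1.09 + 13.4 = 39.33 kΩ.
V = V_s · R/ΣR = 5.79 × 0.5339 = 3.092 V.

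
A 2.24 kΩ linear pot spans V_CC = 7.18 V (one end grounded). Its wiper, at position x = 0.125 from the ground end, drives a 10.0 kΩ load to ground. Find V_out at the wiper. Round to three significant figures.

The pot divides into 1.960 kΩ above the wiper and 0.2800 kΩ below.
(x·R_p) ‖ R_L = 0.2724 kΩ.
Loaded-divider output: V_out = 7.18 × 0.1220 = 0.8760 V.

V_out ≈ 0.876 V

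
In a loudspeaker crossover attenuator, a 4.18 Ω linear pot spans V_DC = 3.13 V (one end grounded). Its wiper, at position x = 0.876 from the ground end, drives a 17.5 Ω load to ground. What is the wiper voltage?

V_out ≈ 2.67 V

Split the track: R_lower = x·R_p = 3.662 Ω, R_upper = (1−x)·R_p = 0.5183 Ω.
Lower segment in parallel with the load: 3.662 ‖ 17.5 = 3.028 Ω.
Then V_out = V_DC · 3.028/(0.5183 + 3.028) = 2.673 V.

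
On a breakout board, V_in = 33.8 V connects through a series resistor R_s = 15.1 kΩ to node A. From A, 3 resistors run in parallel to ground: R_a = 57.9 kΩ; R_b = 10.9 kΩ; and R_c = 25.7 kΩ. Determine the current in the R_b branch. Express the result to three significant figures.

Equivalent of the parallel group: R_p = 6.760 kΩ.
V_A = 33.8 × 6.760/21.86 = 10.45 V.
Branch current I = V_A/R_b = 10.45/10.9 = 0.9589 mA.

I ≈ 0.959 mA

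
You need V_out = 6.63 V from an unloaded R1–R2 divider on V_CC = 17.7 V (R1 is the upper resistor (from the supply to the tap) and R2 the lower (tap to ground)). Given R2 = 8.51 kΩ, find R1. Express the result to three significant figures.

V_out/V_CC = R2/(R1+R2) = 0.3746.
Rearranging, R1 = R2·(1−k)/k = 8.51 × 1.670 = 14.21 kΩ.

R1 ≈ 14.2 kΩ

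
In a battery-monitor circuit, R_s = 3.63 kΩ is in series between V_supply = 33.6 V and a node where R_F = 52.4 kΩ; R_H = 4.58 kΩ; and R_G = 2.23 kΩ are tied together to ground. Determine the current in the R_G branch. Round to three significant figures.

I ≈ 4.32 mA

Equivalent of the parallel group: R_p = 1.458 kΩ.
V_A = 33.6 × 1.458/5.088 = 9.628 V.
I(R_G) = V_A / R_G = 9.628/2.23 = 4.318 mA.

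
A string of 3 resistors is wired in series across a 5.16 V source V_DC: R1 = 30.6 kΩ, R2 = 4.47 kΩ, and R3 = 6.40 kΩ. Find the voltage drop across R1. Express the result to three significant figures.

Series total: ΣR = 30.6 + 4.47 + 6.40 = 41.47 kΩ.
Voltage divider: V = V_DC · (30.60 / 41.47) = 5.16 × 0.7379 = 3.807 V.

V ≈ 3.81 V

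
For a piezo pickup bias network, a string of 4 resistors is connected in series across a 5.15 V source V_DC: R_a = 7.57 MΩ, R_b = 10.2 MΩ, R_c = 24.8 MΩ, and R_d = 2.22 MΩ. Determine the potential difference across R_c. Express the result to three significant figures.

V ≈ 2.85 V

Series total: ΣR = 7.57 + 10.2 + 24.8 + 2.22 = 44.79 MΩ.
By the voltage-divider rule, V = 5.15 × 24.80/44.79 = 2.852 V.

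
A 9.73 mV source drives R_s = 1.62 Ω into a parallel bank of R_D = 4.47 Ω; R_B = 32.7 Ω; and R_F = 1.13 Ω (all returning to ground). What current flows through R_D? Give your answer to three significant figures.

Parallel bank: R_p = 1/(1/4.47 + 1/32.7 + 1/1.13) = 0.8778 Ω.
V_A by voltage divider: V_A = 9.73 × 0.8778/(1.62 + 0.8778) = 3.419 mV.
I(R_D) = V_A / R_D = 3.419/4.47 = 0.7650 mA.
(Equivalently: I_total = 3.895 mA, then current-divider fraction G_k/ΣG = 0.1964.)

I ≈ 0.765 mA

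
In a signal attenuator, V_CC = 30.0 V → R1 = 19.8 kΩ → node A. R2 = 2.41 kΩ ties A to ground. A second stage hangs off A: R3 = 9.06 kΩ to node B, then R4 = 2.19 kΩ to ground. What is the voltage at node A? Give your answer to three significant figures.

V_A ≈ 2.73 V

The second stage (R3 + R4 = 11.25 kΩ) loads node A in parallel with R2.
Effective lower resistance at A: R2 ‖ 11.25 = 1.985 kΩ.
So V_A = 30.0 × 0.09111 = 2.733 V.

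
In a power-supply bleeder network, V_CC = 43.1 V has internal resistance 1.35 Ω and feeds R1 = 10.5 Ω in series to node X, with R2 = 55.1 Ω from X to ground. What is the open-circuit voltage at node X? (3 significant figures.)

V_th ≈ 35.5 V

R1' = 1.35 + 10.5 = 11.85 Ω (source resistance + R1).
With X open, the divider is unloaded: V_th = 43.1 × 55.1/66.95 = 35.47 V.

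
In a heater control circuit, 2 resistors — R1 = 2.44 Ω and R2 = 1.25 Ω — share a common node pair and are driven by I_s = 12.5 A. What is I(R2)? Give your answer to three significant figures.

With just two branches, the current splits inversely with resistance.
So I = 12.5 × 2.44/3.690 = 8.266 A.

I ≈ 8.27 A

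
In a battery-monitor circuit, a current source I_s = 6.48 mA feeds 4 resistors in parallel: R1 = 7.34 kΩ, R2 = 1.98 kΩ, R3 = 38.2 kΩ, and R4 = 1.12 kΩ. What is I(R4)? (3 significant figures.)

Conductances: ΣG = 1/7.34 + 1/1.98 + 1/38.2 + 1/1.12 = 1.560 (1/kΩ).
Current divider: I(R4) = I_s · G_k/ΣG = 6.48 × (0.8929/1.560) = 6.48 × 0.5722 = 3.708 mA.

I ≈ 3.71 mA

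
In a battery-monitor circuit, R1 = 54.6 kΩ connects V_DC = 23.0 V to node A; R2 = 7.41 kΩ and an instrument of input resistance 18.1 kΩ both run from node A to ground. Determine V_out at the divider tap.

The load sits in parallel with R2, giving an effective lower resistance R2' = R2·R_L/(R2+R_L) = 5.258 kΩ.
Voltage divider with the loaded lower leg: V_out = 23.0 × 5.258/(54.6 + 5.258) = 23.0 × 0.08783 = 2.020 V.

V_out ≈ 2.02 V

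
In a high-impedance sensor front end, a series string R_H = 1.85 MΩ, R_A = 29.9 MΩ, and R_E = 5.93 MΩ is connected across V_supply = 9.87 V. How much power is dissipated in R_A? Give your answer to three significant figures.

P ≈ 2.05 µW

The common current is I = 9.87/37.68 = 0.2619 µA.
P = I²R = 0.06861 × 29.9 = 2.052 µW.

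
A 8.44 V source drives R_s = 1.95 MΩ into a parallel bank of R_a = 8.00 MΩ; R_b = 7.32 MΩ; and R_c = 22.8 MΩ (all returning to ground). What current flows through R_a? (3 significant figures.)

I ≈ 0.661 µA

Parallel bank: R_p = 1/(1/8.00 + 1/7.32 + 1/22.8) = 3.274 MΩ.
V_A by voltage divider: V_A = 8.44 × 3.274/(1.95 + 3.274) = 5.289 V.
I(R_a) = V_A / R_a = 5.289/8.00 = 0.6612 µA.
(Check via current divider: I_total = 1.616 µA; share G_k/ΣG = 0.4092 → same result.)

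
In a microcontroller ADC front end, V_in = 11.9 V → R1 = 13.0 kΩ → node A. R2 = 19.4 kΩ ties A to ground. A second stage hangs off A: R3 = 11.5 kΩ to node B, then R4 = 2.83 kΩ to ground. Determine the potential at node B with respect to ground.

The second stage (R3 + R4 = 14.33 kΩ) loads node A in parallel with R2.
R2 ‖ (R3+R4) = 8.242 kΩ.
First divider: V_A = V_in · 8.242/(13.0 + 8.242) = 4.617 V.
Stage 2 is unloaded, so V_B = V_A · R4/(R3+R4) = 4.617 × 2.83/14.33 = 0.9119 V.

V_B ≈ 0.912 V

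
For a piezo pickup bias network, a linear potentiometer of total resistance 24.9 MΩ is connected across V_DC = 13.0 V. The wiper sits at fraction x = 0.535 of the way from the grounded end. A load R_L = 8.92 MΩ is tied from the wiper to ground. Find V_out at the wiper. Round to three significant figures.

V_out ≈ 4.10 V

The pot divides into 11.58 MΩ above the wiper and 13.32 MΩ below.
R_L loads the lower segment: effective lower R = 5.343 MΩ.
Then V_out = V_DC · 5.343/(11.58 + 5.343) = 4.105 V.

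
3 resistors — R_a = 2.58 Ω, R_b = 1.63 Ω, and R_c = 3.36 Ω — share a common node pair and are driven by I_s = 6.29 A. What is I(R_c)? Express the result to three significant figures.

I ≈ 1.44 A

Conductances: ΣG = 1/2.58 + 1/1.63 + 1/3.36 = 1.299 (1/Ω).
R_c takes the fraction G_k/ΣG = 0.2976/1.299 = 0.2292, so I = 6.29 × 0.2292 = 1.441 A.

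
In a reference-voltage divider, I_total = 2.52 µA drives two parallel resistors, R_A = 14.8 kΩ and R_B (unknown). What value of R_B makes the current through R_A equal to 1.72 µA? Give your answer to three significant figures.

In a two-way split, I_A/I_total = R_B/(R_A + R_B).
With f = 0.6825, R_B = R_A · f/(1−f) = 14.8 × 2.150 = 31.82 kΩ.

R_B ≈ 31.8 kΩ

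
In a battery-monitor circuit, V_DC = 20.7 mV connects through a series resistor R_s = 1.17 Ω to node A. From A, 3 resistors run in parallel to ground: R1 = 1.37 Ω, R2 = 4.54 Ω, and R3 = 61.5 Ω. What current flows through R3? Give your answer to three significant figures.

I ≈ 0.158 mA

Parallel bank: R_p = 1/(1/1.37 + 1/4.54 + 1/61.5) = 1.035 Ω.
V_A = 20.7 × 1.035/2.205 = 9.715 mV.
I(R3) = V_A / R3 = 9.715/61.5 = 0.1580 mA.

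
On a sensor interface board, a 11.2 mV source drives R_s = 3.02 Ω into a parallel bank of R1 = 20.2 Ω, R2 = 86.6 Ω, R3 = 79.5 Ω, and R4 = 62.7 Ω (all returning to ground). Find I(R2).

I ≈ 0.102 mA

Equivalent of the parallel group: R_p = 11.16 Ω.
V_A by voltage divider: V_A = 11.2 × 11.16/(3.02 + 11.16) = 8.815 mV.
I(R2) = V_A / R2 = 8.815/86.6 = 0.1018 mA.
(Equivalently: I_total = 0.7897 mA, then current-divider fraction G_k/ΣG = 0.1289.)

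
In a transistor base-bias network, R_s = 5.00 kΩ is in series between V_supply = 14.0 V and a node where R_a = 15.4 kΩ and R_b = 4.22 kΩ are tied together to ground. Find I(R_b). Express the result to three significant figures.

I ≈ 1.32 mA

Parallel bank: R_p = 1/(1/15.4 + 1/4.22) = 3.312 kΩ.
V_A by voltage divider: V_A = 14.0 × 3.312/(5.00 + 3.312) = 5.579 V.
I(R_b) = V_A / R_b = 5.579/4.22 = 1.322 mA.
(Equivalently: I_total = 1.684 mA, then current-divider fraction G_k/ΣG = 0.7849.)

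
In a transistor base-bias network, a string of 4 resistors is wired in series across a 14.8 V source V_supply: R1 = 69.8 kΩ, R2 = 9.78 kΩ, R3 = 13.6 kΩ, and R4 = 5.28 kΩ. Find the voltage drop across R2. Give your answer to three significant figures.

Total series resistance ΣR = 69.8 + 9.78 + 13.6 + 5.28 = 98.46 kΩ.
By the voltage-divider rule, V = 14.8 × 9.780/98.46 = 1.470 V.

V ≈ 1.47 V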